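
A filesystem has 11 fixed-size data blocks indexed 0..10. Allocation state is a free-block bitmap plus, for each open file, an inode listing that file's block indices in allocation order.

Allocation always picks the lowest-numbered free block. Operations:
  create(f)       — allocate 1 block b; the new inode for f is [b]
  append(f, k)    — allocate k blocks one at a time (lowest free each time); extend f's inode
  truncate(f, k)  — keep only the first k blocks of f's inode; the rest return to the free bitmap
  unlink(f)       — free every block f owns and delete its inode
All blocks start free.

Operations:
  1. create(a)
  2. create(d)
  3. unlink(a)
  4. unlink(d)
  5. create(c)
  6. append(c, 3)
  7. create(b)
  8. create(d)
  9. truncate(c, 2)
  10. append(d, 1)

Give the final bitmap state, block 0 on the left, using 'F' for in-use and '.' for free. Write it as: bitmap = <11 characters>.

create(a): bitmap=F.......... | a=[0]
create(d): bitmap=FF......... | a=[0] d=[1]
unlink(a): bitmap=.F......... | d=[1]
unlink(d): bitmap=........... | 
create(c): bitmap=F.......... | c=[0]
append(c, 3): bitmap=FFFF....... | c=[0, 1, 2, 3]
create(b): bitmap=FFFFF...... | b=[4] c=[0, 1, 2, 3]
create(d): bitmap=FFFFFF..... | b=[4] c=[0, 1, 2, 3] d=[5]
truncate(c, 2): bitmap=FF..FF..... | b=[4] c=[0, 1] d=[5]
append(d, 1): bitmap=FFF.FF..... | b=[4] c=[0, 1] d=[5, 2]

bitmap = FFF.FF.....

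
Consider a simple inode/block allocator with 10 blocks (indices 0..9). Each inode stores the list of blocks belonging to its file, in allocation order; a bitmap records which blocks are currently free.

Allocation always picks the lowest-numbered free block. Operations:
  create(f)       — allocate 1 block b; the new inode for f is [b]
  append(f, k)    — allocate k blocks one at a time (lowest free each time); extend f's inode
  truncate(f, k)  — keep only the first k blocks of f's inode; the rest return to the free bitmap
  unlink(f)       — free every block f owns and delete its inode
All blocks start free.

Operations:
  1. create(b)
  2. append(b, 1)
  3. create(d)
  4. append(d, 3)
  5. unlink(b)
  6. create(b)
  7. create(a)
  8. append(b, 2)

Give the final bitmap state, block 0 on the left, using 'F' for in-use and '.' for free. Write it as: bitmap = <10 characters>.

[1] create(b) — b=0 (map F.........)
[2] append(b, 1) — b=0,1 (map FF........)
[3] create(d) — b=0,1 d=2 (map FFF.......)
[4] append(d, 3) — b=0,1 d=2,3,4,5 (map FFFFFF....)
[5] unlink(b) — d=2,3,4,5 (map ..FFFF....)
[6] create(b) — b=0 d=2,3,4,5 (map F.FFFF....)
[7] create(a) — a=1 b=0 d=2,3,4,5 (map FFFFFF....)
[8] append(b, 2) — a=1 b=0,6,7 d=2,3,4,5 (map FFFFFFFF..)

bitmap = FFFFFFFF..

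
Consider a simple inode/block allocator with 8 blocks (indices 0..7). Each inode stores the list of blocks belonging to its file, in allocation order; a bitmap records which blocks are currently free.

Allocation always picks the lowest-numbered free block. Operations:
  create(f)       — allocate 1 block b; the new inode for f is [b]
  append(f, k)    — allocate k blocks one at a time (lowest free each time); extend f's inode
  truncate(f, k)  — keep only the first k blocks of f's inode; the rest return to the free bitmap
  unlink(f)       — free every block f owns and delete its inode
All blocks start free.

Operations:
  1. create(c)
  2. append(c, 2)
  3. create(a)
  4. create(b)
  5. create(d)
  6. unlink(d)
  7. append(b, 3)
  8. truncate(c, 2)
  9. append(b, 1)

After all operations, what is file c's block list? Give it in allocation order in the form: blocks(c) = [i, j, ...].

[1] create(c) — c=0 (map F.......)
[2] append(c, 2) — c=0,1,2 (map FFF.....)
[3] create(a) — a=3 c=0,1,2 (map FFFF....)
[4] create(b) — a=3 b=4 c=0,1,2 (map FFFFF...)
[5] create(d) — a=3 b=4 c=0,1,2 d=5 (map FFFFFF..)
[6] unlink(d) — a=3 b=4 c=0,1,2 (map FFFFF...)
[7] append(b, 3) — a=3 b=4,5,6,7 c=0,1,2 (map FFFFFFFF)
[8] truncate(c, 2) — a=3 b=4,5,6,7 c=0,1 (map FF.FFFFF)
[9] append(b, 1) — a=3 b=4,5,6,7,2 c=0,1 (map FFFFFFFF)

blocks(c) = [0, 1]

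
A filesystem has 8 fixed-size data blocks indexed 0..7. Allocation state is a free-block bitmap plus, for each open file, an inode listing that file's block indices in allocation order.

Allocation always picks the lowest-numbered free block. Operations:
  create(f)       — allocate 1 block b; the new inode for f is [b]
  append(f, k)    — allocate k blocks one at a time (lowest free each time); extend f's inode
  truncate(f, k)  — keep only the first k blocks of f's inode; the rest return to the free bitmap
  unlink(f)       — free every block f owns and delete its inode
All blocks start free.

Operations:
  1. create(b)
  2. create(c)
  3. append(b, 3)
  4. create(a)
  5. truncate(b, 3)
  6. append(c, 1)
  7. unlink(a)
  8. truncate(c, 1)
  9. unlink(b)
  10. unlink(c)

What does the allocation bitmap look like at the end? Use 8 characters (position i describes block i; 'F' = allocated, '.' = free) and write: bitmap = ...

create(b): bitmap=F....... | b=[0]
create(c): bitmap=FF...... | b=[0] c=[1]
append(b, 3): bitmap=FFFFF... | b=[0, 2, 3, 4] c=[1]
create(a): bitmap=FFFFFF.. | a=[5] b=[0, 2, 3, 4] c=[1]
truncate(b, 3): bitmap=FFFF.F.. | a=[5] b=[0, 2, 3] c=[1]
append(c, 1): bitmap=FFFFFF.. | a=[5] b=[0, 2, 3] c=[1, 4]
unlink(a): bitmap=FFFFF... | b=[0, 2, 3] c=[1, 4]
truncate(c, 1): bitmap=FFFF.... | b=[0, 2, 3] c=[1]
unlink(b): bitmap=.F...... | c=[1]
unlink(c): bitmap=........ | 

bitmap = ........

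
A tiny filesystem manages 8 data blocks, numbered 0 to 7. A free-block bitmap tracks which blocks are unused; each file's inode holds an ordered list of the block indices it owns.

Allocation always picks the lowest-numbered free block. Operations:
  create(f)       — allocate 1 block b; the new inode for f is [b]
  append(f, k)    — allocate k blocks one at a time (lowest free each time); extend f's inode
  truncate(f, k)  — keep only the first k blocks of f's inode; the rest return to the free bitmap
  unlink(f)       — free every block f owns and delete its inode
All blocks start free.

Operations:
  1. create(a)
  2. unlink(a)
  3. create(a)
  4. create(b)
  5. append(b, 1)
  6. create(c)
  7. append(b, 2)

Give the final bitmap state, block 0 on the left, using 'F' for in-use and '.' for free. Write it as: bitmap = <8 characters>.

[1] create(a) — a=0 (map F.......)
[2] unlink(a) —  (map ........)
[3] create(a) — a=0 (map F.......)
[4] create(b) — a=0 b=1 (map FF......)
[5] append(b, 1) — a=0 b=1,2 (map FFF.....)
[6] create(c) — a=0 b=1,2 c=3 (map FFFF....)
[7] append(b, 2) — a=0 b=1,2,4,5 c=3 (map FFFFFF..)

bitmap = FFFFFF..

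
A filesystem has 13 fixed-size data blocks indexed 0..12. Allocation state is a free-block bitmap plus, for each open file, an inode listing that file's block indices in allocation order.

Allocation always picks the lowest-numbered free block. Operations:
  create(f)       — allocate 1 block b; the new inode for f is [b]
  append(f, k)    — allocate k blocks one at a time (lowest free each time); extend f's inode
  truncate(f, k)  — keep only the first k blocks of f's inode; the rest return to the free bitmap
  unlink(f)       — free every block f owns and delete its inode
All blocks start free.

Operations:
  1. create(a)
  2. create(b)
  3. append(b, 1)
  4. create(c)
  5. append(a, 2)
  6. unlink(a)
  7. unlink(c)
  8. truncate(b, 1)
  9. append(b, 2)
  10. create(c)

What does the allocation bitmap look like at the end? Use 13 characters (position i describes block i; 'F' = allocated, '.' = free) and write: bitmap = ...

bitmap = FFFF.........

after create(a) → a:[0]  free=[F............]
after create(b) → a:[0], b:[1]  free=[FF...........]
after append(b, 1) → a:[0], b:[1, 2]  free=[FFF..........]
after create(c) → a:[0], b:[1, 2], c:[3]  free=[FFFF.........]
after append(a, 2) → a:[0, 4, 5], b:[1, 2], c:[3]  free=[FFFFFF.......]
after unlink(a) → b:[1, 2], c:[3]  free=[.FFF.........]
after unlink(c) → b:[1, 2]  free=[.FF..........]
after truncate(b, 1) → b:[1]  free=[.F...........]
after append(b, 2) → b:[1, 0, 2]  free=[FFF..........]
after create(c) → b:[1, 0, 2], c:[3]  free=[FFFF.........]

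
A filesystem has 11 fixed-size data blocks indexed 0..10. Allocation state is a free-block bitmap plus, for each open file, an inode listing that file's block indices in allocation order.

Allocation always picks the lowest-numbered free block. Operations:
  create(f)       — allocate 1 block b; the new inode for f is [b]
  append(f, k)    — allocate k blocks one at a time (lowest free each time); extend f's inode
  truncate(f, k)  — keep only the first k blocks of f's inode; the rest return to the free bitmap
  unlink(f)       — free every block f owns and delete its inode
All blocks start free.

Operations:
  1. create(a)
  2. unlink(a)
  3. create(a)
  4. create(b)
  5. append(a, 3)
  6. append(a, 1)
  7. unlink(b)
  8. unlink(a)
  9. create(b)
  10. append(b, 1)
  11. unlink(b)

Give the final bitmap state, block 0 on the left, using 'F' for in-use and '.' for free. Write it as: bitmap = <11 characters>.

bitmap = ...........

[1] create(a) — a=0 (map F..........)
[2] unlink(a) —  (map ...........)
[3] create(a) — a=0 (map F..........)
[4] create(b) — a=0 b=1 (map FF.........)
[5] append(a, 3) — a=0,2,3,4 b=1 (map FFFFF......)
[6] append(a, 1) — a=0,2,3,4,5 b=1 (map FFFFFF.....)
[7] unlink(b) — a=0,2,3,4,5 (map F.FFFF.....)
[8] unlink(a) —  (map ...........)
[9] create(b) — b=0 (map F..........)
[10] append(b, 1) — b=0,1 (map FF.........)
[11] unlink(b) —  (map ...........)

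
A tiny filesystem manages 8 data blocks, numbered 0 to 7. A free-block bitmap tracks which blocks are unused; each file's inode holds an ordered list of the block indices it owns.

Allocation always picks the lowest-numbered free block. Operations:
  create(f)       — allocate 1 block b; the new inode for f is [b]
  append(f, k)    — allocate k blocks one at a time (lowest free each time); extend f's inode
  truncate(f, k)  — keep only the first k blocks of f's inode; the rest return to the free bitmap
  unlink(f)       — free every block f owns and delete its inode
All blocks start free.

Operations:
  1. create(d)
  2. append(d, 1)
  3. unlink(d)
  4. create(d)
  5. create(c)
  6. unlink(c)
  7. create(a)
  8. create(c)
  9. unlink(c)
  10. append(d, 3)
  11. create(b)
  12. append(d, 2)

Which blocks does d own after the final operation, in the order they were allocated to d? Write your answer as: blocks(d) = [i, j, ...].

blocks(d) = [0, 2, 3, 4, 6, 7]

  1. create(d)  ⇒  F.......  {d→[0]}
  2. append(d, 1)  ⇒  FF......  {d→[0, 1]}
  3. unlink(d)  ⇒  ........  {}
  4. create(d)  ⇒  F.......  {d→[0]}
  5. create(c)  ⇒  FF......  {c→[1]; d→[0]}
  6. unlink(c)  ⇒  F.......  {d→[0]}
  7. create(a)  ⇒  FF......  {a→[1]; d→[0]}
  8. create(c)  ⇒  FFF.....  {a→[1]; c→[2]; d→[0]}
  9. unlink(c)  ⇒  FF......  {a→[1]; d→[0]}
  10. append(d, 3)  ⇒  FFFFF...  {a→[1]; d→[0, 2, 3, 4]}
  11. create(b)  ⇒  FFFFFF..  {a→[1]; b→[5]; d→[0, 2, 3, 4]}
  12. append(d, 2)  ⇒  FFFFFFFF  {a→[1]; b→[5]; d→[0, 2, 3, 4, 6, 7]}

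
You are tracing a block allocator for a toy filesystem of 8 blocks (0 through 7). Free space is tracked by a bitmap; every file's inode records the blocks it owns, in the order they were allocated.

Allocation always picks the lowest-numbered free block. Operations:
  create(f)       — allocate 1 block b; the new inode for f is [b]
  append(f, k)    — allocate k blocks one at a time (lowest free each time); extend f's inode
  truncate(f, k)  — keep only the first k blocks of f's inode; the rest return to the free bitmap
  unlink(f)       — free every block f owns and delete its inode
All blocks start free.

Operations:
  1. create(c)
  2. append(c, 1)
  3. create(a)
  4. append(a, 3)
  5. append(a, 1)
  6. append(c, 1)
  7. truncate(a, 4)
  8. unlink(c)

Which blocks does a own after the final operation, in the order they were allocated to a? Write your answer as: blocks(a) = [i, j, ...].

blocks(a) = [2, 3, 4, 5]

[1] create(c) — c=0 (map F.......)
[2] append(c, 1) — c=0,1 (map FF......)
[3] create(a) — a=2 c=0,1 (map FFF.....)
[4] append(a, 3) — a=2,3,4,5 c=0,1 (map FFFFFF..)
[5] append(a, 1) — a=2,3,4,5,6 c=0,1 (map FFFFFFF.)
[6] append(c, 1) — a=2,3,4,5,6 c=0,1,7 (map FFFFFFFF)
[7] truncate(a, 4) — a=2,3,4,5 c=0,1,7 (map FFFFFF.F)
[8] unlink(c) — a=2,3,4,5 (map ..FFFF..)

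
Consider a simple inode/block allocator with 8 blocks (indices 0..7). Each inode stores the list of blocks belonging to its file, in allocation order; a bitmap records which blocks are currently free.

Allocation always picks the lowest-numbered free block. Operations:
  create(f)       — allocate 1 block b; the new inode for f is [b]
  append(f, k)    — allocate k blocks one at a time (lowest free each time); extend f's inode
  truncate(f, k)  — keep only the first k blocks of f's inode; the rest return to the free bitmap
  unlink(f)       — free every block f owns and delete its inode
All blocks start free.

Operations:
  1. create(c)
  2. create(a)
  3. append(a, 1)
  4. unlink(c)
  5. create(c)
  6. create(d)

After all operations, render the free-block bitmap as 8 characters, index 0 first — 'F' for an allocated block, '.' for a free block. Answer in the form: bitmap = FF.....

bitmap = FFFF....

create(c): bitmap=F....... | c=[0]
create(a): bitmap=FF...... | a=[1] c=[0]
append(a, 1): bitmap=FFF..... | a=[1, 2] c=[0]
unlink(c): bitmap=.FF..... | a=[1, 2]
create(c): bitmap=FFF..... | a=[1, 2] c=[0]
create(d): bitmap=FFFF.... | a=[1, 2] c=[0] d=[3]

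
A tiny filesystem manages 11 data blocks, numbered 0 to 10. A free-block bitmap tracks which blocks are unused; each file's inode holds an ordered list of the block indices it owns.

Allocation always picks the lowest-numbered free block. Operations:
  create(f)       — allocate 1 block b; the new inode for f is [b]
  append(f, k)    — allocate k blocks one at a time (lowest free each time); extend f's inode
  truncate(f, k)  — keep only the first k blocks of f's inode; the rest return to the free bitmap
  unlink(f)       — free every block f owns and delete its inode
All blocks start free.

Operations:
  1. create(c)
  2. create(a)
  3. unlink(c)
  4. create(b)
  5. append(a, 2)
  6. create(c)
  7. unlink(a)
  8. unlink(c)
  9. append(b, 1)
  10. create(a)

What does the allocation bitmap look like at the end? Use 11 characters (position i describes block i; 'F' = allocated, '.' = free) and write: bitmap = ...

after create(c) → c:[0]  free=[F..........]
after create(a) → a:[1], c:[0]  free=[FF.........]
after unlink(c) → a:[1]  free=[.F.........]
after create(b) → a:[1], b:[0]  free=[FF.........]
after append(a, 2) → a:[1, 2, 3], b:[0]  free=[FFFF.......]
after create(c) → a:[1, 2, 3], b:[0], c:[4]  free=[FFFFF......]
after unlink(a) → b:[0], c:[4]  free=[F...F......]
after unlink(c) → b:[0]  free=[F..........]
after append(b, 1) → b:[0, 1]  free=[FF.........]
after create(a) → a:[2], b:[0, 1]  free=[FFF........]

bitmap = FFF........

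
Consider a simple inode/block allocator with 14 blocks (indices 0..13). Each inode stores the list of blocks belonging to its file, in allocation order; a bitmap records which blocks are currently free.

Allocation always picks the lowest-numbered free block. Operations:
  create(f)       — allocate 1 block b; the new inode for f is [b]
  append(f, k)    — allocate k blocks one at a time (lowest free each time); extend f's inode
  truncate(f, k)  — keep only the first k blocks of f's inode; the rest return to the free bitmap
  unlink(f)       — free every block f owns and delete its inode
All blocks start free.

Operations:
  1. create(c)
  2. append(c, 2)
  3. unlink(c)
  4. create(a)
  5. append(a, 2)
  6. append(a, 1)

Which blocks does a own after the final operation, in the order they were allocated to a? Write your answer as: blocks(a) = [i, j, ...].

blocks(a) = [0, 1, 2, 3]

create(c): bitmap=F............. | c=[0]
append(c, 2): bitmap=FFF........... | c=[0, 1, 2]
unlink(c): bitmap=.............. | 
create(a): bitmap=F............. | a=[0]
append(a, 2): bitmap=FFF........... | a=[0, 1, 2]
append(a, 1): bitmap=FFFF.......... | a=[0, 1, 2, 3]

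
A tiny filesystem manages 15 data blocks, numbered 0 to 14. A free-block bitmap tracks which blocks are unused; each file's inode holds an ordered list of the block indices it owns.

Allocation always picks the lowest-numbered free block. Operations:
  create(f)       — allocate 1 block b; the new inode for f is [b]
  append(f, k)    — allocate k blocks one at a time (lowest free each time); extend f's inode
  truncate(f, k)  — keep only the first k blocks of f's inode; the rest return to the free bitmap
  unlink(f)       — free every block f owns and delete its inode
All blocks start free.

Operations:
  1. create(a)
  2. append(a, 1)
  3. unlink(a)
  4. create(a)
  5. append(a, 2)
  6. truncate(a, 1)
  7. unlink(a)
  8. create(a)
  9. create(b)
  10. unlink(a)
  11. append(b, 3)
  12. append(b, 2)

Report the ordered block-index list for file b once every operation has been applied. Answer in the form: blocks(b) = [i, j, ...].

blocks(b) = [1, 0, 2, 3, 4, 5]

create(a): bitmap=F.............. | a=[0]
append(a, 1): bitmap=FF............. | a=[0, 1]
unlink(a): bitmap=............... | 
create(a): bitmap=F.............. | a=[0]
append(a, 2): bitmap=FFF............ | a=[0, 1, 2]
truncate(a, 1): bitmap=F.............. | a=[0]
unlink(a): bitmap=............... | 
create(a): bitmap=F.............. | a=[0]
create(b): bitmap=FF............. | a=[0] b=[1]
unlink(a): bitmap=.F............. | b=[1]
append(b, 3): bitmap=FFFF........... | b=[1, 0, 2, 3]
append(b, 2): bitmap=FFFFFF......... | b=[1, 0, 2, 3, 4, 5]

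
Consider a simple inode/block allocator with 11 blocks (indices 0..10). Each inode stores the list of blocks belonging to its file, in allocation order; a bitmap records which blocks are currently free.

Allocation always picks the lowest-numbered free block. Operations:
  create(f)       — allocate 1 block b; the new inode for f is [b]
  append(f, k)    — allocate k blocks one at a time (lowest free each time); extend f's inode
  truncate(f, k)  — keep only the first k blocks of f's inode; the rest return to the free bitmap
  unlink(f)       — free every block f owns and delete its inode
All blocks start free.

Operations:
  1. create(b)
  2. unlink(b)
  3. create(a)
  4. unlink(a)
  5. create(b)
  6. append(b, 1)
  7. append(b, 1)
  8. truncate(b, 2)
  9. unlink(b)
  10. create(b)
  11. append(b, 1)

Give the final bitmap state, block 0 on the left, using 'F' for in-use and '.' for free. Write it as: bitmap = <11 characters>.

  1. create(b)  ⇒  F..........  {b→[0]}
  2. unlink(b)  ⇒  ...........  {}
  3. create(a)  ⇒  F..........  {a→[0]}
  4. unlink(a)  ⇒  ...........  {}
  5. create(b)  ⇒  F..........  {b→[0]}
  6. append(b, 1)  ⇒  FF.........  {b→[0, 1]}
  7. append(b, 1)  ⇒  FFF........  {b→[0, 1, 2]}
  8. truncate(b, 2)  ⇒  FF.........  {b→[0, 1]}
  9. unlink(b)  ⇒  ...........  {}
  10. create(b)  ⇒  F..........  {b→[0]}
  11. append(b, 1)  ⇒  FF.........  {b→[0, 1]}

bitmap = FF.........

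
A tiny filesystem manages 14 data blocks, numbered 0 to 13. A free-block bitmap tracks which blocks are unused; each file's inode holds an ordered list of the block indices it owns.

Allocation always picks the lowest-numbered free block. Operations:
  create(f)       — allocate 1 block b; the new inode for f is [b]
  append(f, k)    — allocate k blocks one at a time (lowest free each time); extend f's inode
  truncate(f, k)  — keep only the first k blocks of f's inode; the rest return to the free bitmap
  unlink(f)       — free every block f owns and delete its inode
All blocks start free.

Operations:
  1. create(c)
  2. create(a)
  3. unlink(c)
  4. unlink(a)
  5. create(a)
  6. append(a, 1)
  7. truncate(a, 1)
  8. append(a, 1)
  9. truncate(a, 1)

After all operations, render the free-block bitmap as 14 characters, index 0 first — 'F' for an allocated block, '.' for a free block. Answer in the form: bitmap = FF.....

after create(c) → c:[0]  free=[F.............]
after create(a) → a:[1], c:[0]  free=[FF............]
after unlink(c) → a:[1]  free=[.F............]
after unlink(a) →   free=[..............]
after create(a) → a:[0]  free=[F.............]
after append(a, 1) → a:[0, 1]  free=[FF............]
after truncate(a, 1) → a:[0]  free=[F.............]
after append(a, 1) → a:[0, 1]  free=[FF............]
after truncate(a, 1) → a:[0]  free=[F.............]

bitmap = F.............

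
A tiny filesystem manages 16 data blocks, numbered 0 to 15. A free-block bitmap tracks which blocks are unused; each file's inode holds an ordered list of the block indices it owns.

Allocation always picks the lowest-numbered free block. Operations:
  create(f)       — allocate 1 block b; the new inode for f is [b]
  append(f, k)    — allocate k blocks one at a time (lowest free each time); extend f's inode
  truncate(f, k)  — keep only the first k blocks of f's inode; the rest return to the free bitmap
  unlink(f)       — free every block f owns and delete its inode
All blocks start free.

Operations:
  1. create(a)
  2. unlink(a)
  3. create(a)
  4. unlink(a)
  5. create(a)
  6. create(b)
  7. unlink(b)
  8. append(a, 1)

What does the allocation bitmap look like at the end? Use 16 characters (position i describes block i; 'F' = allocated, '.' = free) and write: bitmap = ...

bitmap = FF..............

[1] create(a) — a=0 (map F...............)
[2] unlink(a) —  (map ................)
[3] create(a) — a=0 (map F...............)
[4] unlink(a) —  (map ................)
[5] create(a) — a=0 (map F...............)
[6] create(b) — a=0 b=1 (map FF..............)
[7] unlink(b) — a=0 (map F...............)
[8] append(a, 1) — a=0,1 (map FF..............)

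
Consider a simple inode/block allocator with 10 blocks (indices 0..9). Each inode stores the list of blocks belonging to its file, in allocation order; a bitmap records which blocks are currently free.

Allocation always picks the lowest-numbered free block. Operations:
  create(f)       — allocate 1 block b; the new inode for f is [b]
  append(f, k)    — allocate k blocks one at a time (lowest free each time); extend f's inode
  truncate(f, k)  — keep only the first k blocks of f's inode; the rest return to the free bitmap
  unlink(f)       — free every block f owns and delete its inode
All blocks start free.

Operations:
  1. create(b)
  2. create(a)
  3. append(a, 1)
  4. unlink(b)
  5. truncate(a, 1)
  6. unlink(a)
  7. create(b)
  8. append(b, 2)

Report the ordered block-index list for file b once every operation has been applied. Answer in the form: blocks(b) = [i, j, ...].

create(b): bitmap=F......... | b=[0]
create(a): bitmap=FF........ | a=[1] b=[0]
append(a, 1): bitmap=FFF....... | a=[1, 2] b=[0]
unlink(b): bitmap=.FF....... | a=[1, 2]
truncate(a, 1): bitmap=.F........ | a=[1]
unlink(a): bitmap=.......... | 
create(b): bitmap=F......... | b=[0]
append(b, 2): bitmap=FFF....... | b=[0, 1, 2]

blocks(b) = [0, 1, 2]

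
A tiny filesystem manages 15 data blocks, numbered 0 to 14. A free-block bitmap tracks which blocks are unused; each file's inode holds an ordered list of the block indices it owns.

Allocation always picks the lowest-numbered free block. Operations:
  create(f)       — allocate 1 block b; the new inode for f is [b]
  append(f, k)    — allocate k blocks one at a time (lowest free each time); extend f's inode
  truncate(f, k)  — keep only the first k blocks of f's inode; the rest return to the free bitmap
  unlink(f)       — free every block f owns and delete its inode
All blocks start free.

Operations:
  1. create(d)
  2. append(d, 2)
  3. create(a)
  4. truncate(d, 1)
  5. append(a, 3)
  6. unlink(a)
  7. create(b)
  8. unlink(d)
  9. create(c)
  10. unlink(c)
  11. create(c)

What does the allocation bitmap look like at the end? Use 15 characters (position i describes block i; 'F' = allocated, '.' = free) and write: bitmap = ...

bitmap = FF.............

after create(d) → d:[0]  free=[F..............]
after append(d, 2) → d:[0, 1, 2]  free=[FFF............]
after create(a) → a:[3], d:[0, 1, 2]  free=[FFFF...........]
after truncate(d, 1) → a:[3], d:[0]  free=[F..F...........]
after append(a, 3) → a:[3, 1, 2, 4], d:[0]  free=[FFFFF..........]
after unlink(a) → d:[0]  free=[F..............]
after create(b) → b:[1], d:[0]  free=[FF.............]
after unlink(d) → b:[1]  free=[.F.............]
after create(c) → b:[1], c:[0]  free=[FF.............]
after unlink(c) → b:[1]  free=[.F.............]
after create(c) → b:[1], c:[0]  free=[FF.............]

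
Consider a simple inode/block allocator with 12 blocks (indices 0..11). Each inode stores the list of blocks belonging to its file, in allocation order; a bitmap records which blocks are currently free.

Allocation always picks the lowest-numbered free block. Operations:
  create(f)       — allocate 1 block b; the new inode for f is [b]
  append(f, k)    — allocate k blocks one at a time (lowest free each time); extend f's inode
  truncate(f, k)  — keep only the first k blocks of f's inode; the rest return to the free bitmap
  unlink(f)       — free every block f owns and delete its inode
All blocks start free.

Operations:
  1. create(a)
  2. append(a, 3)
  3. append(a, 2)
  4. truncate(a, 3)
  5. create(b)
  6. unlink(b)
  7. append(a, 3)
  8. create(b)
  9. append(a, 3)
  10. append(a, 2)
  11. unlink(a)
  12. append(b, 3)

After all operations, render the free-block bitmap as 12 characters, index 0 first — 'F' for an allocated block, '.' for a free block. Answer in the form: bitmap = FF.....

bitmap = FFF...F.....

  1. create(a)  ⇒  F...........  {a→[0]}
  2. append(a, 3)  ⇒  FFFF........  {a→[0, 1, 2, 3]}
  3. append(a, 2)  ⇒  FFFFFF......  {a→[0, 1, 2, 3, 4, 5]}
  4. truncate(a, 3)  ⇒  FFF.........  {a→[0, 1, 2]}
  5. create(b)  ⇒  FFFF........  {a→[0, 1, 2]; b→[3]}
  6. unlink(b)  ⇒  FFF.........  {a→[0, 1, 2]}
  7. append(a, 3)  ⇒  FFFFFF......  {a→[0, 1, 2, 3, 4, 5]}
  8. create(b)  ⇒  FFFFFFF.....  {a→[0, 1, 2, 3, 4, 5]; b→[6]}
  9. append(a, 3)  ⇒  FFFFFFFFFF..  {a→[0, 1, 2, 3, 4, 5, 7, 8, 9]; b→[6]}
  10. append(a, 2)  ⇒  FFFFFFFFFFFF  {a→[0, 1, 2, 3, 4, 5, 7, 8, 9, 10, 11]; b→[6]}
  11. unlink(a)  ⇒  ......F.....  {b→[6]}
  12. append(b, 3)  ⇒  FFF...F.....  {b→[6, 0, 1, 2]}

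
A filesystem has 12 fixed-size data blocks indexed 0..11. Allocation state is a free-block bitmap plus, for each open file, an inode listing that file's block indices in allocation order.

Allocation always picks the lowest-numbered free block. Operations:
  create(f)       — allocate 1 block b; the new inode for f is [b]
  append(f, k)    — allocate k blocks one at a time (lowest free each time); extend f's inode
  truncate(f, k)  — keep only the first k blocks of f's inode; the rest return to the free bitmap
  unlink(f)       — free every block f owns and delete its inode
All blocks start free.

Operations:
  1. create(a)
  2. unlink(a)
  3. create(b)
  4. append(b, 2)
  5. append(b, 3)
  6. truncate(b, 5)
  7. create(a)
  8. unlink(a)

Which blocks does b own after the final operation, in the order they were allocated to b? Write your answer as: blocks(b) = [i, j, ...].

blocks(b) = [0, 1, 2, 3, 4]

create(a): bitmap=F........... | a=[0]
unlink(a): bitmap=............ | 
create(b): bitmap=F........... | b=[0]
append(b, 2): bitmap=FFF......... | b=[0, 1, 2]
append(b, 3): bitmap=FFFFFF...... | b=[0, 1, 2, 3, 4, 5]
truncate(b, 5): bitmap=FFFFF....... | b=[0, 1, 2, 3, 4]
create(a): bitmap=FFFFFF...... | a=[5] b=[0, 1, 2, 3, 4]
unlink(a): bitmap=FFFFF....... | b=[0, 1, 2, 3, 4]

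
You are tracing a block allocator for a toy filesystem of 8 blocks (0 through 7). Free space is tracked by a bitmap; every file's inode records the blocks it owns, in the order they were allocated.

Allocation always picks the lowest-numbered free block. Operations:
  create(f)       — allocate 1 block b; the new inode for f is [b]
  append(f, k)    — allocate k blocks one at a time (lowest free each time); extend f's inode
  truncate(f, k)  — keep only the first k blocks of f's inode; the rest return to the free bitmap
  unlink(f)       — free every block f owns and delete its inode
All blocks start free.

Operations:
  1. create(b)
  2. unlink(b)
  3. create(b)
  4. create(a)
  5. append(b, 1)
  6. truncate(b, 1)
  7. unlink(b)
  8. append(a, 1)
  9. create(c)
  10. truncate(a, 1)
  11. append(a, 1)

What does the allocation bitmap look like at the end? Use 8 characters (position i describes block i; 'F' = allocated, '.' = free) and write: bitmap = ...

bitmap = FFF.....

  1. create(b)  ⇒  F.......  {b→[0]}
  2. unlink(b)  ⇒  ........  {}
  3. create(b)  ⇒  F.......  {b→[0]}
  4. create(a)  ⇒  FF......  {a→[1]; b→[0]}
  5. append(b, 1)  ⇒  FFF.....  {a→[1]; b→[0, 2]}
  6. truncate(b, 1)  ⇒  FF......  {a→[1]; b→[0]}
  7. unlink(b)  ⇒  .F......  {a→[1]}
  8. append(a, 1)  ⇒  FF......  {a→[1, 0]}
  9. create(c)  ⇒  FFF.....  {a→[1, 0]; c→[2]}
  10. truncate(a, 1)  ⇒  .FF.....  {a→[1]; c→[2]}
  11. append(a, 1)  ⇒  FFF.....  {a→[1, 0]; c→[2]}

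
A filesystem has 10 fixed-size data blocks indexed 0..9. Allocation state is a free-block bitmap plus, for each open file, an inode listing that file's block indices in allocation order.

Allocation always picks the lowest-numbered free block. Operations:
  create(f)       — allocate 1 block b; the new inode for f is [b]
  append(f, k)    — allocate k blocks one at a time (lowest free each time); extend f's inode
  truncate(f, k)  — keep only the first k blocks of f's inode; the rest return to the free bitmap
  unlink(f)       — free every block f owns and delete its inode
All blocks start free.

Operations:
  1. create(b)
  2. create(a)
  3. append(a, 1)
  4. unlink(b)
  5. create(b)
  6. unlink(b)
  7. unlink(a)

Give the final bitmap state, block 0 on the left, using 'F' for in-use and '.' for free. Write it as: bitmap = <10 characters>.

bitmap = ..........

  1. create(b)  ⇒  F.........  {b→[0]}
  2. create(a)  ⇒  FF........  {a→[1]; b→[0]}
  3. append(a, 1)  ⇒  FFF.......  {a→[1, 2]; b→[0]}
  4. unlink(b)  ⇒  .FF.......  {a→[1, 2]}
  5. create(b)  ⇒  FFF.......  {a→[1, 2]; b→[0]}
  6. unlink(b)  ⇒  .FF.......  {a→[1, 2]}
  7. unlink(a)  ⇒  ..........  {}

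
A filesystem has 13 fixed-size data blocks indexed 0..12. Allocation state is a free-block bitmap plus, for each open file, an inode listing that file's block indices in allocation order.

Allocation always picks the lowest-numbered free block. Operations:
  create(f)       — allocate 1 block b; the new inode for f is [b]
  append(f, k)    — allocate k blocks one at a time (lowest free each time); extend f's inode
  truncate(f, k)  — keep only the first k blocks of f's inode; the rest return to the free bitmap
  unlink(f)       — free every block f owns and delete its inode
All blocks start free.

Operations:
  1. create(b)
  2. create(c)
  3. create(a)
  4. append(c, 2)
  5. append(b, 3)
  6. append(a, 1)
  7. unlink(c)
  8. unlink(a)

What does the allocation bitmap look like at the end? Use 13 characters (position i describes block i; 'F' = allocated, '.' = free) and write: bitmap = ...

bitmap = F....FFF.....

after create(b) → b:[0]  free=[F............]
after create(c) → b:[0], c:[1]  free=[FF...........]
after create(a) → a:[2], b:[0], c:[1]  free=[FFF..........]
after append(c, 2) → a:[2], b:[0], c:[1, 3, 4]  free=[FFFFF........]
after append(b, 3) → a:[2], b:[0, 5, 6, 7], c:[1, 3, 4]  free=[FFFFFFFF.....]
after append(a, 1) → a:[2, 8], b:[0, 5, 6, 7], c:[1, 3, 4]  free=[FFFFFFFFF....]
after unlink(c) → a:[2, 8], b:[0, 5, 6, 7]  free=[F.F..FFFF....]
after unlink(a) → b:[0, 5, 6, 7]  free=[F....FFF.....]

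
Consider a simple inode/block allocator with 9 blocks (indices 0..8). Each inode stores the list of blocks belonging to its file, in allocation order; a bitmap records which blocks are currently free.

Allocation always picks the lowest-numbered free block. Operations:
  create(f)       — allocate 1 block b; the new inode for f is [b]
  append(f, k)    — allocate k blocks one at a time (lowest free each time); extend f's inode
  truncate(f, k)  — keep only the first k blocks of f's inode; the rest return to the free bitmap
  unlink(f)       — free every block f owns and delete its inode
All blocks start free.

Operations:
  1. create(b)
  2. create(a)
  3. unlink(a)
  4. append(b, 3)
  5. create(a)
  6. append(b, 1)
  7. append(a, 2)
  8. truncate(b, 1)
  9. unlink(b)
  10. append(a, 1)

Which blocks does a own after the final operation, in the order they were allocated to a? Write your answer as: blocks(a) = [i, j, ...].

blocks(a) = [4, 6, 7, 0]

[1] create(b) — b=0 (map F........)
[2] create(a) — a=1 b=0 (map FF.......)
[3] unlink(a) — b=0 (map F........)
[4] append(b, 3) — b=0,1,2,3 (map FFFF.....)
[5] create(a) — a=4 b=0,1,2,3 (map FFFFF....)
[6] append(b, 1) — a=4 b=0,1,2,3,5 (map FFFFFF...)
[7] append(a, 2) — a=4,6,7 b=0,1,2,3,5 (map FFFFFFFF.)
[8] truncate(b, 1) — a=4,6,7 b=0 (map F...F.FF.)
[9] unlink(b) — a=4,6,7 (map ....F.FF.)
[10] append(a, 1) — a=4,6,7,0 (map F...F.FF.)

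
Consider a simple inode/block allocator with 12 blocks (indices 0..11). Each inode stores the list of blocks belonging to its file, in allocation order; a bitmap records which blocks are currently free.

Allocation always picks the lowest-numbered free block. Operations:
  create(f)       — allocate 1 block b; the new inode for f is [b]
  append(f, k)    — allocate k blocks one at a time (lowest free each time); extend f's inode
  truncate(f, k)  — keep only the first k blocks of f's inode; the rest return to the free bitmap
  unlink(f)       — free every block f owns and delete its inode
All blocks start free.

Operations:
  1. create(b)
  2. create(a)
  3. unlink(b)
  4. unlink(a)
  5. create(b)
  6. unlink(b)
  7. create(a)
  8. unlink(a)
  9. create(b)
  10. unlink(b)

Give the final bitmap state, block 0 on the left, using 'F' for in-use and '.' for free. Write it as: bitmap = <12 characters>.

bitmap = ............

create(b): bitmap=F........... | b=[0]
create(a): bitmap=FF.......... | a=[1] b=[0]
unlink(b): bitmap=.F.......... | a=[1]
unlink(a): bitmap=............ | 
create(b): bitmap=F........... | b=[0]
unlink(b): bitmap=............ | 
create(a): bitmap=F........... | a=[0]
unlink(a): bitmap=............ | 
create(b): bitmap=F........... | b=[0]
unlink(b): bitmap=............ | 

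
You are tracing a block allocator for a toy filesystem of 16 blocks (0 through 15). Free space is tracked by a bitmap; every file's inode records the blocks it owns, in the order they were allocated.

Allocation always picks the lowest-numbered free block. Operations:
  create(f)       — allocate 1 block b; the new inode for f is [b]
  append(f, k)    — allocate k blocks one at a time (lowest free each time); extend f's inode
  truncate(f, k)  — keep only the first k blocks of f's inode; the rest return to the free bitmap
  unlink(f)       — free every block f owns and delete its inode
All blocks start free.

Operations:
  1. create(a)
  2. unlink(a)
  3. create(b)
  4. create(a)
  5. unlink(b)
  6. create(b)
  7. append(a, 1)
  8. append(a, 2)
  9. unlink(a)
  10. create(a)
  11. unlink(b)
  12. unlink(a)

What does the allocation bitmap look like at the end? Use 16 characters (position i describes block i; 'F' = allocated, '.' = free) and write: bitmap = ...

bitmap = ................

[1] create(a) — a=0 (map F...............)
[2] unlink(a) —  (map ................)
[3] create(b) — b=0 (map F...............)
[4] create(a) — a=1 b=0 (map FF..............)
[5] unlink(b) — a=1 (map .F..............)
[6] create(b) — a=1 b=0 (map FF..............)
[7] append(a, 1) — a=1,2 b=0 (map FFF.............)
[8] append(a, 2) — a=1,2,3,4 b=0 (map FFFFF...........)
[9] unlink(a) — b=0 (map F...............)
[10] create(a) — a=1 b=0 (map FF..............)
[11] unlink(b) — a=1 (map .F..............)
[12] unlink(a) —  (map ................)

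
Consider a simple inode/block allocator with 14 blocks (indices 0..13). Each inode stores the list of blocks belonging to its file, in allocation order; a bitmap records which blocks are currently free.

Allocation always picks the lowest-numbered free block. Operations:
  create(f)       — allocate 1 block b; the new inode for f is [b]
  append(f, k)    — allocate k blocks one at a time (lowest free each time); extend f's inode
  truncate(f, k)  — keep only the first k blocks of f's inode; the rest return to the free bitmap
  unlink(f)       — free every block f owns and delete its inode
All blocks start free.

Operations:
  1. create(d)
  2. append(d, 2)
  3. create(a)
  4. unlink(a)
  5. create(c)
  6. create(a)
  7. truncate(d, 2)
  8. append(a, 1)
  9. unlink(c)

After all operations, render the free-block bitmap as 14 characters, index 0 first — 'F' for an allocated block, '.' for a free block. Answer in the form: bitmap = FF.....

after create(d) → d:[0]  free=[F.............]
after append(d, 2) → d:[0, 1, 2]  free=[FFF...........]
after create(a) → a:[3], d:[0, 1, 2]  free=[FFFF..........]
after unlink(a) → d:[0, 1, 2]  free=[FFF...........]
after create(c) → c:[3], d:[0, 1, 2]  free=[FFFF..........]
after create(a) → a:[4], c:[3], d:[0, 1, 2]  free=[FFFFF.........]
after truncate(d, 2) → a:[4], c:[3], d:[0, 1]  free=[FF.FF.........]
after append(a, 1) → a:[4, 2], c:[3], d:[0, 1]  free=[FFFFF.........]
after unlink(c) → a:[4, 2], d:[0, 1]  free=[FFF.F.........]

bitmap = FFF.F.........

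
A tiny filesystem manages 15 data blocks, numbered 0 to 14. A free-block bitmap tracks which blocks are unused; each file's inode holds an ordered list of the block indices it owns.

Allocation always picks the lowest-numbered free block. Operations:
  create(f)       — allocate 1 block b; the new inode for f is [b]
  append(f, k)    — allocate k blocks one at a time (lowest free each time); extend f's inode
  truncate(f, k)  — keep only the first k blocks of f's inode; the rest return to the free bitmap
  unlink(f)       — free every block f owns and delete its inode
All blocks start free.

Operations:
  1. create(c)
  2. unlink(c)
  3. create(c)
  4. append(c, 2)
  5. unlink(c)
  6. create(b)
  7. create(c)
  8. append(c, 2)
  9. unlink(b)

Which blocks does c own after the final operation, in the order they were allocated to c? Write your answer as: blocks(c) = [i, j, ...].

create(c): bitmap=F.............. | c=[0]
unlink(c): bitmap=............... | 
create(c): bitmap=F.............. | c=[0]
append(c, 2): bitmap=FFF............ | c=[0, 1, 2]
unlink(c): bitmap=............... | 
create(b): bitmap=F.............. | b=[0]
create(c): bitmap=FF............. | b=[0] c=[1]
append(c, 2): bitmap=FFFF........... | b=[0] c=[1, 2, 3]
unlink(b): bitmap=.FFF........... | c=[1, 2, 3]

blocks(c) = [1, 2, 3]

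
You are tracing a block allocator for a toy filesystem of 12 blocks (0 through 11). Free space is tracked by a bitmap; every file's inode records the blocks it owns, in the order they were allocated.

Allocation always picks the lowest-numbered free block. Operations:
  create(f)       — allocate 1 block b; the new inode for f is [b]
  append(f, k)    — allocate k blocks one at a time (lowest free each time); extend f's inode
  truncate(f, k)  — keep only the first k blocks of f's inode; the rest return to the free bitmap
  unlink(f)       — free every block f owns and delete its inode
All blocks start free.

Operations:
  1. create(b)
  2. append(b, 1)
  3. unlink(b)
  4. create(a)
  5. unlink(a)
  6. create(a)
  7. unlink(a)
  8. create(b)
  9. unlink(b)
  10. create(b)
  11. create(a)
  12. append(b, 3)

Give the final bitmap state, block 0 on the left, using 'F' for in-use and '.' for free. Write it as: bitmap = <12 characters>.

  1. create(b)  ⇒  F...........  {b→[0]}
  2. append(b, 1)  ⇒  FF..........  {b→[0, 1]}
  3. unlink(b)  ⇒  ............  {}
  4. create(a)  ⇒  F...........  {a→[0]}
  5. unlink(a)  ⇒  ............  {}
  6. create(a)  ⇒  F...........  {a→[0]}
  7. unlink(a)  ⇒  ............  {}
  8. create(b)  ⇒  F...........  {b→[0]}
  9. unlink(b)  ⇒  ............  {}
  10. create(b)  ⇒  F...........  {b→[0]}
  11. create(a)  ⇒  FF..........  {a→[1]; b→[0]}
  12. append(b, 3)  ⇒  FFFFF.......  {a→[1]; b→[0, 2, 3, 4]}

bitmap = FFFFF.......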